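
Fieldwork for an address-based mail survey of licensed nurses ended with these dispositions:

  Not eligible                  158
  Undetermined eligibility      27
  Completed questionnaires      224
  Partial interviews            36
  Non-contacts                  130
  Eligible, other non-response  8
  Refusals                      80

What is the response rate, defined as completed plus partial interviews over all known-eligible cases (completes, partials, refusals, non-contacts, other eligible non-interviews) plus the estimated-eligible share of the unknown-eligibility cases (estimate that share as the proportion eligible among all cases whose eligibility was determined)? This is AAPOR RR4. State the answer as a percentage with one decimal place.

Top = 224 + 36 = 260
Eligible (known) = 224 + 36 + 80 + 130 + 8 = 478
e = 478 / (478 + 158) = 478 / 636 = 0.7516
Estimated eligible among unknowns = 0.7516 × 27 = 20.29
Denominator = 478 + 20.29 = 498.29
RR4 = 260 / 498.29 = 0.5218

52.2%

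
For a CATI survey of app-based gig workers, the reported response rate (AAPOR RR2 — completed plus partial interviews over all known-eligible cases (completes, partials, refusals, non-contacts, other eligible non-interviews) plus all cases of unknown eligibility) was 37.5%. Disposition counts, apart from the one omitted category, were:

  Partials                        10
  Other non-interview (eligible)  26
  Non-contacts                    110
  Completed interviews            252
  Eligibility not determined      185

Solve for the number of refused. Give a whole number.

116

Numerator = 252 + 10 = 262
RR2 = 262 / D = 0.375
D = 262 / 0.375 = 698.7
Other denominator terms total 583
refused = 698.7 − 583 ≈ 116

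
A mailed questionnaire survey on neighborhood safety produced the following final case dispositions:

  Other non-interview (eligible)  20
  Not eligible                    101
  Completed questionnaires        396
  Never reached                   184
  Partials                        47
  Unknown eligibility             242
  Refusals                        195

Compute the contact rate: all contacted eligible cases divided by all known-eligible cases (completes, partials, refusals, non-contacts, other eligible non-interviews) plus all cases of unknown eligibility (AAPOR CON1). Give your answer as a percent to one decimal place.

Num = 396 + 47 + 195 + 20 = 658
Base = 396 + 47 + 195 + 184 + 20 + 242 = 1084
CON1 = 658 / 1084 = 0.6070

60.7%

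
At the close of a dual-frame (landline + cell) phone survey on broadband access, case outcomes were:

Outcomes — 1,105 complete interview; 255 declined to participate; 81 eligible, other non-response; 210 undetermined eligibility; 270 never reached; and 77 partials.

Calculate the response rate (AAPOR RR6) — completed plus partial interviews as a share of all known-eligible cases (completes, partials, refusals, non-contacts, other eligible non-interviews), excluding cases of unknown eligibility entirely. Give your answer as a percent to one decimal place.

Top: 1105 + 77 = 1182
Denom: 1105 + 77 + 255 + 270 + 81 = 1788
RR6 = 1182 / 1788 = 0.6611

66.1%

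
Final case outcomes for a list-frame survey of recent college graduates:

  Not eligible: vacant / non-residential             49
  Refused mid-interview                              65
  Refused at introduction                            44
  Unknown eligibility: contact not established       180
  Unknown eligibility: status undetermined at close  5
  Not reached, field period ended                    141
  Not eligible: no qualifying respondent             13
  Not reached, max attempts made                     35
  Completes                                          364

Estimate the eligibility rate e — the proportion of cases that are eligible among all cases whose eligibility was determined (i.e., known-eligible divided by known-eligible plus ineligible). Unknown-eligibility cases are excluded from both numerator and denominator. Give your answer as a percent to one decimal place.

91.3%

Declined to participate = 44 + 65 = 109
No answer / not reached = 141 + 35 = 176
Eligibility not determined = 180 + 5 = 185
Ineligible = 13 + 49 = 62
Eligible (known) → 364 + 109 + 176 = 649
e = 649 / (649 + 62) = 649 / 711 = 0.9128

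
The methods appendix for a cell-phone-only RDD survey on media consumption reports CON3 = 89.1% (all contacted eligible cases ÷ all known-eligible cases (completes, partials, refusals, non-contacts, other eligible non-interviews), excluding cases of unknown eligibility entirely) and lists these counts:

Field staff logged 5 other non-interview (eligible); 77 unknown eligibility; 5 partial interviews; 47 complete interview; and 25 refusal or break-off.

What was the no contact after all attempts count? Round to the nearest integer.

Numerator → 47 + 5 + 25 + 5 = 82
CON3 = 82 / D = 0.891
D = 82 / 0.891 = 92.0
Remaining denominator categories sum to 82
no contact after all attempts = 92.0 − 82 ≈ 10

10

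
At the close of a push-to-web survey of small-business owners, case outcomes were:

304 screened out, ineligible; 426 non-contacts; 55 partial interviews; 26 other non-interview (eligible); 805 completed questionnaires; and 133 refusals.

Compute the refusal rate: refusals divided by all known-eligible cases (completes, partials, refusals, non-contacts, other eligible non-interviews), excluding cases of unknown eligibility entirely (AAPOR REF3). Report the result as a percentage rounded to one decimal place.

9.2%

Num = 133
Denominator = 805 + 55 + 133 + 426 + 26 = 1445
REF3 = 133 / 1445 = 0.0920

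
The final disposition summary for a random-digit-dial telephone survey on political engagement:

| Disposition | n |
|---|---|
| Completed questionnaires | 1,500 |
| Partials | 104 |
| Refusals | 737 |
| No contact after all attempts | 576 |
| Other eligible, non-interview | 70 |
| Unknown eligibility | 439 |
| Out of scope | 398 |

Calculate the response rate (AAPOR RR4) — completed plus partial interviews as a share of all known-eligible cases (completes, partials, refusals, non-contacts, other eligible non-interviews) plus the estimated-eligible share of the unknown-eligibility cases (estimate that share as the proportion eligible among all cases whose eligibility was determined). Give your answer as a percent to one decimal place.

Numerator → 1500 + 104 = 1604
Determined eligible → 1500 + 104 + 737 + 576 + 70 = 2987
e = 2987 / (2987 + 398) = 2987 / 3385 = 0.8824
Eligible share of unknowns → 0.8824 × 439 = 387.37
Denom → 2987 + 387.37 = 3374.37
RR4 = 1604 / 3374.37 = 0.4753

47.5%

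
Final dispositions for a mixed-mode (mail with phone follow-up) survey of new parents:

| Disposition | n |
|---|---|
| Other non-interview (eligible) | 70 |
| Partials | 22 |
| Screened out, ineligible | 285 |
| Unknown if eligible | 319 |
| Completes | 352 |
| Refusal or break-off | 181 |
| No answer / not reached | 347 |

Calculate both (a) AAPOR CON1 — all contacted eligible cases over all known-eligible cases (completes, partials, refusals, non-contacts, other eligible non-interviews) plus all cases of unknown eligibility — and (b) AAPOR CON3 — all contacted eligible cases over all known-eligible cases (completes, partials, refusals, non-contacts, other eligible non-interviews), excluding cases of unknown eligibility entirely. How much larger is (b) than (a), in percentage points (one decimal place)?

Top → 352 + 22 + 181 + 70 = 625
Base → 352 + 22 + 181 + 347 + 70 + 319 = 1291
CON1 = 625 / 1291 = 0.4841
Base → 352 + 22 + 181 + 347 + 70 = 972
CON3 = 625 / 972 = 0.6430
Difference = 64.30 − 48.41 = 15.89 percentage points

15.9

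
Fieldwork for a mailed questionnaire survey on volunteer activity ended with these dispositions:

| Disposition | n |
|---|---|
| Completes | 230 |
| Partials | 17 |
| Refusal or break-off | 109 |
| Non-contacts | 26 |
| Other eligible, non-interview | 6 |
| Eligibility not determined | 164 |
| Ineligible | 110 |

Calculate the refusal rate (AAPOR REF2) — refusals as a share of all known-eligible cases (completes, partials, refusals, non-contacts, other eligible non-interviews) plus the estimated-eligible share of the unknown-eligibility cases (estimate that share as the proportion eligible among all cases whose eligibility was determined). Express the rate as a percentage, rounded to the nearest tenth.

Num = 109
Eligible (known) = 230 + 17 + 109 + 26 + 6 = 388
e = 388 / (388 + 110) = 388 / 498 = 0.7791
Estimated eligible among unknowns = 0.7791 × 164 = 127.77
Base = 388 + 127.77 = 515.77
REF2 = 109 / 515.77 = 0.2113

21.1%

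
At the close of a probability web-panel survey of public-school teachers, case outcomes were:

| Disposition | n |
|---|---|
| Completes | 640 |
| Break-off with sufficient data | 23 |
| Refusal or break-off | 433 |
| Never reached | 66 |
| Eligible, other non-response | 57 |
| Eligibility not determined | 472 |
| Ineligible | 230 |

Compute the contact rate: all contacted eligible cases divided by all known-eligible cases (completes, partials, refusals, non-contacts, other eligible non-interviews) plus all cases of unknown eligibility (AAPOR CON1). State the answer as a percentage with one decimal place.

68.2%

Numerator = 640 + 23 + 433 + 57 = 1153
Denominator = 640 + 23 + 433 + 66 + 57 + 472 = 1691
CON1 = 1153 / 1691 = 0.6818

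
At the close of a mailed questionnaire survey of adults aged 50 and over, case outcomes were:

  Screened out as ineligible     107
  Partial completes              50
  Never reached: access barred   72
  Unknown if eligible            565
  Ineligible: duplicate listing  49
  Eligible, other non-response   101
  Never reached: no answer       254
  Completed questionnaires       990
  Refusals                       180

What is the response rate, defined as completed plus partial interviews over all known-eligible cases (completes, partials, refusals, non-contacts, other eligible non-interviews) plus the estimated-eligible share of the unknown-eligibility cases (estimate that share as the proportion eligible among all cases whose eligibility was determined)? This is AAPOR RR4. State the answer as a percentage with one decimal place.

48.1%

No contact after all attempts = 254 + 72 = 326
Not eligible = 107 + 49 = 156
Top → 990 + 50 = 1040
Known eligible → 990 + 50 + 180 + 326 + 101 = 1647
e = 1647 / (1647 + 156) = 1647 / 1803 = 0.9135
e × U → 0.9135 × 565 = 516.13
Denom → 1647 + 516.13 = 2163.13
RR4 = 1040 / 2163.13 = 0.4808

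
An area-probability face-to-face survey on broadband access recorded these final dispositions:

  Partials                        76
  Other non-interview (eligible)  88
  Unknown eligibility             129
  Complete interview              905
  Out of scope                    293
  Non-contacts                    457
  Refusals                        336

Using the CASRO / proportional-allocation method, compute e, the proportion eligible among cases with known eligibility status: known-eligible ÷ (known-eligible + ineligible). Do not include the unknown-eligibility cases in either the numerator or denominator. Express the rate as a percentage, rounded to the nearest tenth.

86.4%

Determined eligible = 905 + 76 + 336 + 457 + 88 = 1862
e = 1862 / (1862 + 293) = 1862 / 2155 = 0.8640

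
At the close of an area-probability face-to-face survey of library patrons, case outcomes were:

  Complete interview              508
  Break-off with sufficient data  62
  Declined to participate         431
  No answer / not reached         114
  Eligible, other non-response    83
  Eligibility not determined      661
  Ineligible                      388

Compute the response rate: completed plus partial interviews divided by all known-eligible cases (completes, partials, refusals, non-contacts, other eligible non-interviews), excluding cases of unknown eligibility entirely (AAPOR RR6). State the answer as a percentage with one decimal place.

Top → 508 + 62 = 570
Denom → 508 + 62 + 431 + 114 + 83 = 1198
RR6 = 570 / 1198 = 0.4758

47.6%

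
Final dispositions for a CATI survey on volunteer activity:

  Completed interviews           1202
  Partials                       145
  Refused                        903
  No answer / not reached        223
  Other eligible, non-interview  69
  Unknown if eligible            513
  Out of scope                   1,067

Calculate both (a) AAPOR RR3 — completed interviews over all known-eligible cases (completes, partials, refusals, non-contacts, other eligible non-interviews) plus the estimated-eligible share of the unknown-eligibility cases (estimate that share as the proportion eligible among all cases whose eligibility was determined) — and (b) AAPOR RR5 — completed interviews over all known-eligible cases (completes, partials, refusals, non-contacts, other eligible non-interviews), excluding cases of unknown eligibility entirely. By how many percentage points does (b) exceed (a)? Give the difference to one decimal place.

5.9

Num → 1202
Determined eligible → 1202 + 145 + 903 + 223 + 69 = 2542
e = 2542 / (2542 + 1067) = 2542 / 3609 = 0.7044
e × U → 0.7044 × 513 = 361.36
Base → 2542 + 361.36 = 2903.36
RR3 = 1202 / 2903.36 = 0.4140
Base → 1202 + 145 + 903 + 223 + 69 = 2542
RR5 = 1202 / 2542 = 0.4729
Difference = 47.29 − 41.40 = 5.89 percentage points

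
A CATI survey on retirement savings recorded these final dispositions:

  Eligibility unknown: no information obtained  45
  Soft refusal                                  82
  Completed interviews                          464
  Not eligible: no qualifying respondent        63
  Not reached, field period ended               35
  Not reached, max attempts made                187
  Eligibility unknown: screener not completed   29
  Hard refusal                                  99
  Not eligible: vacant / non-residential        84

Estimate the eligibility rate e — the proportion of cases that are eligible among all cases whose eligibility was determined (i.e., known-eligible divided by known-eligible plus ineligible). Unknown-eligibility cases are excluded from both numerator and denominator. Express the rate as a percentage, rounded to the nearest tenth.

85.5%

Refused = 99 + 82 = 181
Never reached = 35 + 187 = 222
Unknown eligibility = 29 + 45 = 74
Out of scope = 63 + 84 = 147
Eligible (known): 464 + 181 + 222 = 867
e = 867 / (867 + 147) = 867 / 1014 = 0.8550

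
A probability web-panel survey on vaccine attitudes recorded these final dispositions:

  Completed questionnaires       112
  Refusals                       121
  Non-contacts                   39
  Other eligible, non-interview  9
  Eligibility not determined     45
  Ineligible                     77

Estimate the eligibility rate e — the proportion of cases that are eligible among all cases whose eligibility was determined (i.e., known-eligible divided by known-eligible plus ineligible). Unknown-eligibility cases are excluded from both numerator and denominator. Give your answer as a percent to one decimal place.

Determined eligible → 112 + 121 + 39 + 9 = 281
e = 281 / (281 + 77) = 281 / 358 = 0.7849

78.5%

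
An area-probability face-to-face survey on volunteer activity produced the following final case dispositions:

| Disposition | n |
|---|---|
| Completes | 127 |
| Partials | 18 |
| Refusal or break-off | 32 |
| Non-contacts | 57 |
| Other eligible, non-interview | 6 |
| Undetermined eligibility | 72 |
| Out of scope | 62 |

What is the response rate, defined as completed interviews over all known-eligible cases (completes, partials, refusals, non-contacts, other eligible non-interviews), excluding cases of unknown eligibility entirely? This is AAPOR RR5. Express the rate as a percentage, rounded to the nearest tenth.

Num → 127
Base → 127 + 18 + 32 + 57 + 6 = 240
RR5 = 127 / 240 = 0.5292

52.9%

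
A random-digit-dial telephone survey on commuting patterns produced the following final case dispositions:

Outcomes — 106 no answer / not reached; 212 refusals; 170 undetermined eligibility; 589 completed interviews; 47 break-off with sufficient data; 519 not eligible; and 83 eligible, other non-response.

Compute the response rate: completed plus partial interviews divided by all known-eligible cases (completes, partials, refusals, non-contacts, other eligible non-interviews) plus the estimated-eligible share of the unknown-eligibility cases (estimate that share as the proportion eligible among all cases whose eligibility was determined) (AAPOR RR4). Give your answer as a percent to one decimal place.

55.3%

Top: 589 + 47 = 636
Determined eligible: 589 + 47 + 212 + 106 + 83 = 1037
e = 1037 / (1037 + 519) = 1037 / 1556 = 0.6665
Eligible share of unknowns: 0.6665 × 170 = 113.30
Denominator: 1037 + 113.30 = 1150.30
RR4 = 636 / 1150.30 = 0.5529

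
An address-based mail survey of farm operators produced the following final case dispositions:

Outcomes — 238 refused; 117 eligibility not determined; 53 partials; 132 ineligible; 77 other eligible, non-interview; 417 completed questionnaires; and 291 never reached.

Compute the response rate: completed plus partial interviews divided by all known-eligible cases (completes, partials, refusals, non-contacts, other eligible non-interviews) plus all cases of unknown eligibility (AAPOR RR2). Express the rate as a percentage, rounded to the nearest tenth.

Num → 417 + 53 = 470
Denominator → 417 + 53 + 238 + 291 + 77 + 117 = 1193
RR2 = 470 / 1193 = 0.3940

39.4%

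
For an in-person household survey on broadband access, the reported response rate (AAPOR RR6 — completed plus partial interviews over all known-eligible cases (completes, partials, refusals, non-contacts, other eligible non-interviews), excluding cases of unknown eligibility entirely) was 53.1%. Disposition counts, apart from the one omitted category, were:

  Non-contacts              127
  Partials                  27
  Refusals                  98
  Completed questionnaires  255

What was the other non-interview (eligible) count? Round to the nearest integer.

Numerator = 255 + 27 = 282
RR6 = 282 / D = 0.531
D = 282 / 0.531 = 531.1
Rest of base = 507
other non-interview (eligible) = 531.1 − 507 ≈ 24

24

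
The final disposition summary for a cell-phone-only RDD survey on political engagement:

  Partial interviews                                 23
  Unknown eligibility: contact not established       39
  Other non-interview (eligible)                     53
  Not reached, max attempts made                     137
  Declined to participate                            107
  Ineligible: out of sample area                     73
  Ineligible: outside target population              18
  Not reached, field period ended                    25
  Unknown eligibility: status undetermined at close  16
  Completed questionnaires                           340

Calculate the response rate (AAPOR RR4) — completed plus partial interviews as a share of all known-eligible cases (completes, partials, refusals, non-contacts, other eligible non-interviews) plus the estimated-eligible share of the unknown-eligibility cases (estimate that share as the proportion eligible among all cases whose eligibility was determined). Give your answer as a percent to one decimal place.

49.5%

Non-contacts = 25 + 137 = 162
Unknown if eligible = 39 + 16 = 55
Not eligible = 18 + 73 = 91
Numerator: 340 + 23 = 363
Eligible (known): 340 + 23 + 107 + 162 + 53 = 685
e = 685 / (685 + 91) = 685 / 776 = 0.8827
e × U: 0.8827 × 55 = 48.55
Denominator: 685 + 48.55 = 733.55
RR4 = 363 / 733.55 = 0.4949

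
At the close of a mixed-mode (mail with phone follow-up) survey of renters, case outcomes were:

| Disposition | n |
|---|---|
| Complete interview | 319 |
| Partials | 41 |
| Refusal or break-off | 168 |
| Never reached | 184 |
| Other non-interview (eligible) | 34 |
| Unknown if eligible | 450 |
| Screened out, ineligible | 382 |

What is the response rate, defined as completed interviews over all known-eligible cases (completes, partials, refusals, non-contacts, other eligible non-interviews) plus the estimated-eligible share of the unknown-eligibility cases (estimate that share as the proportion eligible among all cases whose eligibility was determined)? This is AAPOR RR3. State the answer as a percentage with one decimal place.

Top: 319
Eligible (known): 319 + 41 + 168 + 184 + 34 = 746
e = 746 / (746 + 382) = 746 / 1128 = 0.6613
Eligible share of unknowns: 0.6613 × 450 = 297.58
Base: 746 + 297.58 = 1043.58
RR3 = 319 / 1043.58 = 0.3057

30.6%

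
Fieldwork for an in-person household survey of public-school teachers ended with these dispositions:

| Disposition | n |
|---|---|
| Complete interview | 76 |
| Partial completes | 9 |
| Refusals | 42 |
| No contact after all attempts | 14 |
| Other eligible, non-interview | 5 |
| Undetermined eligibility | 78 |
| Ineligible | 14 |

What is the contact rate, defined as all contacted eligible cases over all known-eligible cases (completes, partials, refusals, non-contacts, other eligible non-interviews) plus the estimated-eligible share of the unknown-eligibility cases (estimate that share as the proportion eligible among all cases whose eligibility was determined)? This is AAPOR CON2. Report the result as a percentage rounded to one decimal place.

Num → 76 + 9 + 42 + 5 = 132
Known eligible → 76 + 9 + 42 + 14 + 5 = 146
e = 146 / (146 + 14) = 146 / 160 = 0.9125
Estimated eligible among unknowns → 0.9125 × 78 = 71.17
Denom → 146 + 71.17 = 217.17
CON2 = 132 / 217.17 = 0.6078

60.8%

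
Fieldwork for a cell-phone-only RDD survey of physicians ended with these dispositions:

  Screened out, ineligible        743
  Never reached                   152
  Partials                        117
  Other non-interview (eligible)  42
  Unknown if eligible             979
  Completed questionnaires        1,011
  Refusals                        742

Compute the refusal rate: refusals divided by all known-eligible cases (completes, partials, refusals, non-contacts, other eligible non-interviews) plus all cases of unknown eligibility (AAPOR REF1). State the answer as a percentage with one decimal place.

Numerator: 742
Denominator: 1011 + 117 + 742 + 152 + 42 + 979 = 3043
REF1 = 742 / 3043 = 0.2438

24.4%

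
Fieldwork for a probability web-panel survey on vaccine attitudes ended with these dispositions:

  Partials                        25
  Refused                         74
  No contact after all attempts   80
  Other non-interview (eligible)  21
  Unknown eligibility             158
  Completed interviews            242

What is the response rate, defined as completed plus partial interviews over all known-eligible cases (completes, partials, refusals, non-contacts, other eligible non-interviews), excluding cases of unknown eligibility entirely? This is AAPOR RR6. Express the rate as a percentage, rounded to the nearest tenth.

60.4%

Top: 242 + 25 = 267
Denominator: 242 + 25 + 74 + 80 + 21 = 442
RR6 = 267 / 442 = 0.6041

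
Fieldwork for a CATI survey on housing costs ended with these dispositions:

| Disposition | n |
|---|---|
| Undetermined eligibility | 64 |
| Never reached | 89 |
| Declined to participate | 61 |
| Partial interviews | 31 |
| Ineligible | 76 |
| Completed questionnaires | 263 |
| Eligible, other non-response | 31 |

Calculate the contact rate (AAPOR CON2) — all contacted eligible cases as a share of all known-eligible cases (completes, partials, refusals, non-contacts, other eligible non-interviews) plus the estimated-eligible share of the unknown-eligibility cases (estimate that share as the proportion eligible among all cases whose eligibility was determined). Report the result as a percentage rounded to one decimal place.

72.8%

Top = 263 + 31 + 61 + 31 = 386
Determined eligible = 263 + 31 + 61 + 89 + 31 = 475
e = 475 / (475 + 76) = 475 / 551 = 0.8621
e × U = 0.8621 × 64 = 55.17
Denominator = 475 + 55.17 = 530.17
CON2 = 386 / 530.17 = 0.7281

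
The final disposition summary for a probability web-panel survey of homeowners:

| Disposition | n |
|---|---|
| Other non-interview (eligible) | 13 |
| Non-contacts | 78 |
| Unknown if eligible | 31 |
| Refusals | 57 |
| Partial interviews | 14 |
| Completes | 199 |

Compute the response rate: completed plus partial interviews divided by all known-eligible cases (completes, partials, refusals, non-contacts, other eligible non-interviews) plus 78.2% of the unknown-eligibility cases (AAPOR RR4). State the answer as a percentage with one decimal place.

Top: 199 + 14 = 213
Determined eligible: 199 + 14 + 57 + 78 + 13 = 361
Estimated eligible among unknowns: 0.7820 × 31 = 24.24
Base: 361 + 24.24 = 385.24
RR4 = 213 / 385.24 = 0.5529

55.3%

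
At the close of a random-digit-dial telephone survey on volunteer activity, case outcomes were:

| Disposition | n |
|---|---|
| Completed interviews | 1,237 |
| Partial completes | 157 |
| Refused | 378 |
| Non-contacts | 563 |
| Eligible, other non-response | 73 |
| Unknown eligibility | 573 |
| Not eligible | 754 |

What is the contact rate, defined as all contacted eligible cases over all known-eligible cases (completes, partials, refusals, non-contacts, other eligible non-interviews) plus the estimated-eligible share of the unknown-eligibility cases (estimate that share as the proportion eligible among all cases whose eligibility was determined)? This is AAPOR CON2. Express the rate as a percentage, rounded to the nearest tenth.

Top → 1237 + 157 + 378 + 73 = 1845
Eligible (known) → 1237 + 157 + 378 + 563 + 73 = 2408
e = 2408 / (2408 + 754) = 2408 / 3162 = 0.7615
Eligible share of unknowns → 0.7615 × 573 = 436.34
Denom → 2408 + 436.34 = 2844.34
CON2 = 1845 / 2844.34 = 0.6487

64.9%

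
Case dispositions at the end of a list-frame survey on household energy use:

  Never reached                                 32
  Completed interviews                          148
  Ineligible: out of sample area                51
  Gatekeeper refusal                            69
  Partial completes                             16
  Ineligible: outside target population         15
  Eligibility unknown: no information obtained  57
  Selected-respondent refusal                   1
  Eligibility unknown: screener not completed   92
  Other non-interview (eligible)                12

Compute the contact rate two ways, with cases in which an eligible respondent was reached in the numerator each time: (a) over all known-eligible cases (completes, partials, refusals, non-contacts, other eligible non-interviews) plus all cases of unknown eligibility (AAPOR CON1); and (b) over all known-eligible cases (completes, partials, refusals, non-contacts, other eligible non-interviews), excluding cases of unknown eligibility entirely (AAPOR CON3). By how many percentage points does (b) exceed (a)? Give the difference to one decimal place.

Refusal or break-off = 69 + 1 = 70
Undetermined eligibility = 92 + 57 = 149
Out of scope = 15 + 51 = 66
Num → 148 + 16 + 70 + 12 = 246
Denominator → 148 + 16 + 70 + 32 + 12 + 149 = 427
CON1 = 246 / 427 = 0.5761
Denominator → 148 + 16 + 70 + 32 + 12 = 278
CON3 = 246 / 278 = 0.8849
Difference = 88.49 − 57.61 = 30.88 percentage points

30.9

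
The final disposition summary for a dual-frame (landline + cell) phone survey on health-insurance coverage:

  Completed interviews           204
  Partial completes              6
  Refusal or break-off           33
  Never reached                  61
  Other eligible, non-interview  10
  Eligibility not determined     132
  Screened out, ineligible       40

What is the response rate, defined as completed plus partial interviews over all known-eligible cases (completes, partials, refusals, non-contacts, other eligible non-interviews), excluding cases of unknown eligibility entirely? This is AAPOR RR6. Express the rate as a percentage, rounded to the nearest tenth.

66.9%

Num: 204 + 6 = 210
Denom: 204 + 6 + 33 + 61 + 10 = 314
RR6 = 210 / 314 = 0.6688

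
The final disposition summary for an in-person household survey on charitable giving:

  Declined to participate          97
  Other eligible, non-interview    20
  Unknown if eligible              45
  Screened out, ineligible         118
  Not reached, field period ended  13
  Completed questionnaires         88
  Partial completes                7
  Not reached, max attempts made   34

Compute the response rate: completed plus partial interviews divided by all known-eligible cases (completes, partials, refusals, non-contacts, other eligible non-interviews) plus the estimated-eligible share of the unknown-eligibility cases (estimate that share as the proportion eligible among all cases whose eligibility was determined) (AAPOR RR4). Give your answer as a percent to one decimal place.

32.8%

Never reached = 13 + 34 = 47
Numerator = 88 + 7 = 95
Determined eligible = 88 + 7 + 97 + 47 + 20 = 259
e = 259 / (259 + 118) = 259 / 377 = 0.6870
Eligible share of unknowns = 0.6870 × 45 = 30.92
Denominator = 259 + 30.92 = 289.92
RR4 = 95 / 289.92 = 0.3277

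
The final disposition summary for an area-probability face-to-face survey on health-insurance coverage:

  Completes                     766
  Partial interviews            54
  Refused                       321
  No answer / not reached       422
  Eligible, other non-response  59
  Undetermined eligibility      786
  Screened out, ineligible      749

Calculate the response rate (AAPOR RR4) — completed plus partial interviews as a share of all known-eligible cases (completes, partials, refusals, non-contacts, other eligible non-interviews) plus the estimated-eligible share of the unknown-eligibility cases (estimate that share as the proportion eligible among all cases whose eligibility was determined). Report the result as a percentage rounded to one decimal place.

Num: 766 + 54 = 820
Determined eligible: 766 + 54 + 321 + 422 + 59 = 1622
e = 1622 / (1622 + 749) = 1622 / 2371 = 0.6841
Estimated eligible among unknowns: 0.6841 × 786 = 537.70
Denom: 1622 + 537.70 = 2159.70
RR4 = 820 / 2159.70 = 0.3797

38.0%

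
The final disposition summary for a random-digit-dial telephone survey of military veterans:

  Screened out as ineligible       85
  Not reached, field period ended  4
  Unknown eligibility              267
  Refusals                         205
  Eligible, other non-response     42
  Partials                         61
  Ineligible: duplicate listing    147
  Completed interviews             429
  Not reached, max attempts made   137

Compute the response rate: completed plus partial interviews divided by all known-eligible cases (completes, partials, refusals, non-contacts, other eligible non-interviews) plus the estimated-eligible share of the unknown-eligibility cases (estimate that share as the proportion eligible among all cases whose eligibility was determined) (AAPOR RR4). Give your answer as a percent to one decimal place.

45.0%

No contact after all attempts = 4 + 137 = 141
Out of scope = 85 + 147 = 232
Num = 429 + 61 = 490
Known eligible = 429 + 61 + 205 + 141 + 42 = 878
e = 878 / (878 + 232) = 878 / 1110 = 0.7910
Eligible share of unknowns = 0.7910 × 267 = 211.20
Base = 878 + 211.20 = 1089.20
RR4 = 490 / 1089.20 = 0.4499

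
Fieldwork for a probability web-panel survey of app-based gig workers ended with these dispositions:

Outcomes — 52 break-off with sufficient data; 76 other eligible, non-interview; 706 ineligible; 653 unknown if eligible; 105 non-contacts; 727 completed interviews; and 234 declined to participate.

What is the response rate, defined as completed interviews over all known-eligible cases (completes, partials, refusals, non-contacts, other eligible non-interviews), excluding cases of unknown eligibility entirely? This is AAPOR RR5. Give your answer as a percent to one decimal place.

Top → 727
Denominator → 727 + 52 + 234 + 105 + 76 = 1194
RR5 = 727 / 1194 = 0.6089

60.9%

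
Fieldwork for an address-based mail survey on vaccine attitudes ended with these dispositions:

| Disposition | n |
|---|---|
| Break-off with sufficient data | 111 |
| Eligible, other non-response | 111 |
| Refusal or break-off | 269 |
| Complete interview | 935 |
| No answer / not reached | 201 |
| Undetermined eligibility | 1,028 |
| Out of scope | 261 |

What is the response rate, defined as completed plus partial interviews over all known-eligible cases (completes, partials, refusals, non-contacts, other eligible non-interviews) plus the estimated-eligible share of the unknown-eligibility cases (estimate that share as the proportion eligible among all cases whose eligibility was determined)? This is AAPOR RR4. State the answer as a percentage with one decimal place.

Numerator → 935 + 111 = 1046
Determined eligible → 935 + 111 + 269 + 201 + 111 = 1627
e = 1627 / (1627 + 261) = 1627 / 1888 = 0.8618
e × U → 0.8618 × 1028 = 885.93
Base → 1627 + 885.93 = 2512.93
RR4 = 1046 / 2512.93 = 0.4162

41.6%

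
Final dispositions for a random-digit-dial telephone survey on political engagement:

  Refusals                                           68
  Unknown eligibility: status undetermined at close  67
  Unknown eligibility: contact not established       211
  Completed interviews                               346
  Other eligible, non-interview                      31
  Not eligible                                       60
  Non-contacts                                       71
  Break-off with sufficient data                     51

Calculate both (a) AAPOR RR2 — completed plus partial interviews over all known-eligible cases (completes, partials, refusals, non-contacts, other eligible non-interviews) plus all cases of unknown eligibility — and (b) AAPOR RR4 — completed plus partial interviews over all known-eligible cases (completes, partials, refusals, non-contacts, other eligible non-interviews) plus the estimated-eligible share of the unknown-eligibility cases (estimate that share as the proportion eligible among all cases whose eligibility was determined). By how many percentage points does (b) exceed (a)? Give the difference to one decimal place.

Unknown if eligible = 211 + 67 = 278
Num = 346 + 51 = 397
Denominator = 346 + 51 + 68 + 71 + 31 + 278 = 845
RR2 = 397 / 845 = 0.4698
Eligible (known) = 346 + 51 + 68 + 71 + 31 = 567
e = 567 / (567 + 60) = 567 / 627 = 0.9043
Eligible share of unknowns = 0.9043 × 278 = 251.40
Denominator = 567 + 251.40 = 818.40
RR4 = 397 / 818.40 = 0.4851
Difference = 48.51 − 46.98 = 1.53 percentage points

1.5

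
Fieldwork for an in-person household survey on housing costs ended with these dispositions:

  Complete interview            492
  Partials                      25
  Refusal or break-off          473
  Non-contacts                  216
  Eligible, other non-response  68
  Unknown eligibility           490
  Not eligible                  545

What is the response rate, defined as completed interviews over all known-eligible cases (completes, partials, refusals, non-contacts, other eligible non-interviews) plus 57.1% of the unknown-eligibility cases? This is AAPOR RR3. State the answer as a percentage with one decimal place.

31.7%

Numerator → 492
Known eligible → 492 + 25 + 473 + 216 + 68 = 1274
e × U → 0.5710 × 490 = 279.79
Base → 1274 + 279.79 = 1553.79
RR3 = 492 / 1553.79 = 0.3166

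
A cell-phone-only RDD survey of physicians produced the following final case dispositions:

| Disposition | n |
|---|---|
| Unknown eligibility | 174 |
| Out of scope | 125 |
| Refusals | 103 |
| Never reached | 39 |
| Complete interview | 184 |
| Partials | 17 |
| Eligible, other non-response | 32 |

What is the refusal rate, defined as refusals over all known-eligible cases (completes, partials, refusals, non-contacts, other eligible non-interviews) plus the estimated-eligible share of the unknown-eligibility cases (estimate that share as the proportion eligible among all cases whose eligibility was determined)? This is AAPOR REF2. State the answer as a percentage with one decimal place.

Num → 103
Determined eligible → 184 + 17 + 103 + 39 + 32 = 375
e = 375 / (375 + 125) = 375 / 500 = 0.7500
Eligible share of unknowns → 0.7500 × 174 = 130.50
Denom → 375 + 130.50 = 505.50
REF2 = 103 / 505.50 = 0.2038

20.4%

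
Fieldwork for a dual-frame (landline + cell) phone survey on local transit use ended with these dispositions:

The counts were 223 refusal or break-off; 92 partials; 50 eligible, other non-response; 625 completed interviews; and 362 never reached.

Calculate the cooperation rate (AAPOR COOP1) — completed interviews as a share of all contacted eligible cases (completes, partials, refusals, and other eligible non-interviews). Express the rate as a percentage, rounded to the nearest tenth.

Top = 625
Denom = 625 + 92 + 223 + 50 = 990
COOP1 = 625 / 990 = 0.6313

63.1%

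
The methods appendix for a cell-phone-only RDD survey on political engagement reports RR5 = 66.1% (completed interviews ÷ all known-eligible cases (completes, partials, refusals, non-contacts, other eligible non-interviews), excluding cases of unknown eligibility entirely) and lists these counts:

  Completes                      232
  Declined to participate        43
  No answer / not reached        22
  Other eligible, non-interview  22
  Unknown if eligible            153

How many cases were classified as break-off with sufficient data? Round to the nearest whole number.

RR5 = 232 / D = 0.661
D = 232 / 0.661 = 351.0
Rest of base = 319
break-off with sufficient data = 351.0 − 319 ≈ 32

32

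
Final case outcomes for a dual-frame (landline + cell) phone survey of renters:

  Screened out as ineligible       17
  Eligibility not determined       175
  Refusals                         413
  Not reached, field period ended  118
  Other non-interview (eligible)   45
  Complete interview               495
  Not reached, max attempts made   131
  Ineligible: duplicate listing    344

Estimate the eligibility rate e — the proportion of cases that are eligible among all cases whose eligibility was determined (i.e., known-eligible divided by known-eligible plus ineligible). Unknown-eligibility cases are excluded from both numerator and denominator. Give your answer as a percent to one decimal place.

Never reached = 118 + 131 = 249
Ineligible = 17 + 344 = 361
Determined eligible = 495 + 413 + 249 + 45 = 1202
e = 1202 / (1202 + 361) = 1202 / 1563 = 0.7690

76.9%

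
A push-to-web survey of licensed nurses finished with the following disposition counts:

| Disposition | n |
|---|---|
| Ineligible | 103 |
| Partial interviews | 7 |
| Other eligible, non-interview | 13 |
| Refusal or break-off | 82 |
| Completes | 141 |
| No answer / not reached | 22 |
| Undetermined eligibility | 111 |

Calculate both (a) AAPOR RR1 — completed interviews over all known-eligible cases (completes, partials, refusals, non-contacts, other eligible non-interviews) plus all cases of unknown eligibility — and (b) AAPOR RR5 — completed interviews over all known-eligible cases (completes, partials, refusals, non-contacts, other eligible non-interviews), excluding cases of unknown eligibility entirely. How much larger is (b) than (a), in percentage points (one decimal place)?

15.7

Num: 141
Base: 141 + 7 + 82 + 22 + 13 + 111 = 376
RR1 = 141 / 376 = 0.3750
Base: 141 + 7 + 82 + 22 + 13 = 265
RR5 = 141 / 265 = 0.5321
Difference = 53.21 − 37.50 = 15.71 percentage points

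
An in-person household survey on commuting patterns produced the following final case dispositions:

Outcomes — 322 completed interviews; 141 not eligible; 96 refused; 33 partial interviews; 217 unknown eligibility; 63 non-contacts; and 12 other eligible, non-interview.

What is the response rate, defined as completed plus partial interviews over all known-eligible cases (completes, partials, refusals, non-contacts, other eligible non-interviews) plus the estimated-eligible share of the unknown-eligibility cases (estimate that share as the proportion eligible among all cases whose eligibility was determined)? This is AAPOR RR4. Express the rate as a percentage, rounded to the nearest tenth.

Num → 322 + 33 = 355
Determined eligible → 322 + 33 + 96 + 63 + 12 = 526
e = 526 / (526 + 141) = 526 / 667 = 0.7886
Estimated eligible among unknowns → 0.7886 × 217 = 171.13
Denominator → 526 + 171.13 = 697.13
RR4 = 355 / 697.13 = 0.5092

50.9%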